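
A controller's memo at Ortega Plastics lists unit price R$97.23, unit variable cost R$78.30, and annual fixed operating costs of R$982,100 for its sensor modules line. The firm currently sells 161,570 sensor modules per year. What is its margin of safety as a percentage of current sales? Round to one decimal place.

Each unit contributes R$97.23 − R$78.30 = R$18.93. Break-even units = R$982,100 ÷ R$18.93 = 51,880.61; break-even revenue = 51,880.61 × R$97.23 = R$5,044,351.98.
Actual sales revenue = 161,570 × R$97.23 = R$15,709,451.10.
Margin of safety = (R$15,709,451.10 − R$5,044,351.98) ÷ R$15,709,451.10 = 67.9%.

67.9%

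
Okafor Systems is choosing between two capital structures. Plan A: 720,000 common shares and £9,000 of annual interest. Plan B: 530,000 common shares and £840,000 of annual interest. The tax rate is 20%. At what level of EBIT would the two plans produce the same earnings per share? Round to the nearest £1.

Set EPS_A = EPS_B: (EBIT − £9,000)(1 − 0.20) ÷ 720,000 = (EBIT − £840,000)(1 − 0.20) ÷ 530,000.
Cancelling (1 − t) and cross-multiplying: 530,000·(EBIT − 9,000) = 720,000·(EBIT − 840,000).
Solving, EBIT = (840,000·720,000 − 9,000·530,000) / (720,000 − 530,000) = 600,030,000,000 / 190,000 = 3,158,052.63.

£3,158,053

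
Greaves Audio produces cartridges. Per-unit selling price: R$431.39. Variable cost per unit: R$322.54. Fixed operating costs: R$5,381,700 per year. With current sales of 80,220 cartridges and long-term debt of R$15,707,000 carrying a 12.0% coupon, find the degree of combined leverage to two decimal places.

Contribution at this volume is 80,220 × R$108.85 = R$8,731,947.00.
EBIT = R$8,731,947.00 − R$5,381,700 = R$3,350,247.00. Interest = R$1,884,840.00.
DOL = R$8,731,947.00 ÷ R$3,350,247.00 = 2.6064; DFL = R$3,350,247.00 ÷ R$1,465,407.00 = 2.2862.
Combined leverage = 2.6064 × 2.2862 = 5.9588.

5.96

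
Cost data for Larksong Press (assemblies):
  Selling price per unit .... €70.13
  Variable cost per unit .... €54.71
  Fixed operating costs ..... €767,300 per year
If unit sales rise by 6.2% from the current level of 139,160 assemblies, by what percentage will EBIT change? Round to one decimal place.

+9.7%

Total contribution margin = 139,160 × €15.42 = €2,145,847.20.
EBIT = €2,145,847.20 − €767,300 = €1,378,547.20.
So DOL = total CM / EBIT = €2,145,847.20 / €1,378,547.20 = 1.5566.
So EBIT moves 1.5566 × (+6.2%) = +9.7%.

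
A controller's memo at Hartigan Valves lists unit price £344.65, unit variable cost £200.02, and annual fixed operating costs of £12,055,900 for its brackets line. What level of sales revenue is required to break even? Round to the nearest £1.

£28,728,935

Contribution margin per unit = £344.65 − £200.02 = £144.63, a CM ratio of £144.63 ÷ £344.65 = 0.4196.
Break-even sales = FC ÷ CM ratio = £12,055,900 × £344.65 / £144.63 = £28,728,935.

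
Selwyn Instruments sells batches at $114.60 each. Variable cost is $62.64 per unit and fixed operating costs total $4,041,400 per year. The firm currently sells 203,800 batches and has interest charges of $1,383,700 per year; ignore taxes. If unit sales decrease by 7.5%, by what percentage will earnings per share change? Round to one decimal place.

-15.4%

Contribution at this volume is 203,800 × $51.96 = $10,589,448.00.
Operating income = contribution − fixed costs = $10,589,448.00 − $4,041,400 = $6,548,048.00.
Interest = $1,383,700.00, so EBIT − I = $5,164,348.00.
DCL = total CM / (EBIT − I) = $10,589,448.00 / $5,164,348.00 = 2.0505.
%ΔEPS = DCL × %ΔSales = 2.0505 × -7.5% = -15.4%.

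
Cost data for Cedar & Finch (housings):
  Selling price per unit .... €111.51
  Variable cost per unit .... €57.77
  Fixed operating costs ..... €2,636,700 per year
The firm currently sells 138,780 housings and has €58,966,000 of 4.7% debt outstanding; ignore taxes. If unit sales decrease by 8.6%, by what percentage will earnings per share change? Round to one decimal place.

-31.3%

At 138,780 units, contribution = 138,780 × €53.74 = €7,458,037.20.
EBIT = €7,458,037.20 − €2,636,700 = €4,821,337.20.
Interest = €2,771,402.00, so EBIT − I = €2,049,935.20.
DCL = total CM / (EBIT − I) = €7,458,037.20 / €2,049,935.20 = 3.6382.
EPS therefore changes by 3.6382 × (-8.6%) = -31.3%.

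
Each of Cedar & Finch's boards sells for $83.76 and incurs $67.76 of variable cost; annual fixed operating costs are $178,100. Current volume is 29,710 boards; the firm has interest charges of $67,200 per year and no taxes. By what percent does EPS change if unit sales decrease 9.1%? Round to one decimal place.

-18.8%

Total contribution margin = 29,710 × $16.00 = $475,360.00.
Operating income = contribution − fixed costs = $475,360.00 − $178,100 = $297,260.00.
Interest = $67,200.00, so EBIT − I = $230,060.00.
Degree of combined leverage = contribution ÷ (EBIT − I) = $475,360.00 ÷ $230,060.00 = 2.0662.
%ΔEPS = DCL × %ΔSales = 2.0662 × -9.1% = -18.8%.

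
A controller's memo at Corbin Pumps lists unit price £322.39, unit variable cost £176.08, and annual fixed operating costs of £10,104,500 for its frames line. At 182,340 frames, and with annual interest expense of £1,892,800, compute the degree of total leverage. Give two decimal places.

Total contribution margin = 182,340 × £146.31 = £26,678,165.40.
Operating income = contribution − fixed costs = £26,678,165.40 − £10,104,500 = £16,573,665.40. Interest = £1,892,800.00, so EBIT − I = £14,680,865.40.
Degree of total leverage = total CM / (EBIT − interest) = £26,678,165.40 / £14,680,865.40 = 1.8172.

1.82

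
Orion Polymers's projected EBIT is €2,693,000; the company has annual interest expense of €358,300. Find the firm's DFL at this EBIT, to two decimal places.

1.15

Interest = €358,300.00.
Degree of financial leverage = EBIT / (EBIT − interest) = €2,693,000 / €2,334,700.00 = 1.1535.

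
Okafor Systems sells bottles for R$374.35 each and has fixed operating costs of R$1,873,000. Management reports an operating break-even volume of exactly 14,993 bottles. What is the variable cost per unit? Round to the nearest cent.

At break-even, FC = Q × (P − VC), so P − VC = R$1,873,000 ÷ 14,993 = R$124.9250.
Variable cost per unit = R$374.35 − R$124.9250 = R$249.43.

R$249.43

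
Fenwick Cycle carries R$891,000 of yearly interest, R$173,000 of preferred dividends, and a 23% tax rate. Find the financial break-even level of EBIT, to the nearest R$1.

Grossing the preferred dividend up to pre-tax terms: R$173,000 / (1 − 0.23) = R$224,675.32.
EPS = 0 when EBIT covers interest plus the pre-tax preferred burden: R$891,000 + R$224,675.32 = R$1,115,675.32.

R$1,115,675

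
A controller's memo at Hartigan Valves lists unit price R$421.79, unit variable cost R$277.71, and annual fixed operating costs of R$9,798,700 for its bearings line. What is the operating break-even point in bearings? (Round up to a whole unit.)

Each unit contributes R$421.79 − R$277.71 = R$144.08.
Break-even Q = R$9,798,700 / R$144.08 = 68,008.75 → 68,009 bearings.

68,009 bearings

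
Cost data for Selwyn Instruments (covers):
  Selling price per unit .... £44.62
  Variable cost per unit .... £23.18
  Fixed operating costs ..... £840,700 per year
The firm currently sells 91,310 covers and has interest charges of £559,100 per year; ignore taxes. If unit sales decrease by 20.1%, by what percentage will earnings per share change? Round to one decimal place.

Total contribution margin = 91,310 × £21.44 = £1,957,686.40.
Subtracting fixed costs: EBIT = £1,957,686.40 − £840,700 = £1,116,986.40.
After interest of £559,100.00, pre-tax earnings = £557,886.40.
Degree of combined leverage = contribution ÷ (EBIT − I) = £1,957,686.40 ÷ £557,886.40 = 3.5091.
%ΔEPS = DCL × %ΔSales = 3.5091 × -20.1% = -70.5%.

-70.5%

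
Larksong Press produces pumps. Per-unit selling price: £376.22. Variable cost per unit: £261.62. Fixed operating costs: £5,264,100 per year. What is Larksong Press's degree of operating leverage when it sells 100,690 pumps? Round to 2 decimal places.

At 100,690 units, contribution = 100,690 × £114.60 = £11,539,074.00.
Subtracting fixed costs: EBIT = £11,539,074.00 − £5,264,100 = £6,274,974.00.
Degree of operating leverage = £11,539,074.00 / £6,274,974.00 = 1.8389.

1.84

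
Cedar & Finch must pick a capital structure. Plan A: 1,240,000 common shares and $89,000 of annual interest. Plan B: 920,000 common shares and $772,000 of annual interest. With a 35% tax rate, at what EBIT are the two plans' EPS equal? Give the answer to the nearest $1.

At indifference, (EBIT − 89,000)(1 − t)/1,240,000 = (EBIT − 772,000)(1 − t)/920,000.
The (1 − t) factor cancels: (EBIT − 89,000) × 920,000 = (EBIT − 772,000) × 1,240,000.
EBIT × (1,240,000 − 920,000) = 772,000 × 1,240,000 − 89,000 × 920,000 = 875,400,000,000, so EBIT = 875,400,000,000 ÷ 320,000 = 2,735,625.00.

$2,735,625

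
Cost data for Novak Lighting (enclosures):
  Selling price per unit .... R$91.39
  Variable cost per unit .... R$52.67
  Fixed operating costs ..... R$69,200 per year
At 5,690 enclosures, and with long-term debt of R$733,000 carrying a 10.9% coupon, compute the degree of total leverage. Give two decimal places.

Contribution at this volume is 5,690 × R$38.72 = R$220,316.80.
Operating income = contribution − fixed costs = R$220,316.80 − R$69,200 = R$151,116.80. Interest = R$79,897.00.
DOL = R$220,316.80 ÷ R$151,116.80 = 1.4579; DFL = R$151,116.80 ÷ R$71,219.80 = 2.1218.
DCL = DOL × DFL = 1.4579 × 2.1218 = 3.0934.

3.09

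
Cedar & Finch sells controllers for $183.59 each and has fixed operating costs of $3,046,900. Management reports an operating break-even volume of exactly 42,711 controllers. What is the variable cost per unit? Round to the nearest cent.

Contribution per unit must be FC / Q = $3,046,900 / 42,711 = $71.3376.
Variable cost per unit = $183.59 − $71.3376 = $112.25.

$112.25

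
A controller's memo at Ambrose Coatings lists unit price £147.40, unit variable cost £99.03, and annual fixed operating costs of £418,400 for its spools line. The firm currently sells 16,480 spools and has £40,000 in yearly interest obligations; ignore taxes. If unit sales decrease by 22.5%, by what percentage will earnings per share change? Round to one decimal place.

-52.9%

Contribution at this volume is 16,480 × £48.37 = £797,137.60.
Operating income = contribution − fixed costs = £797,137.60 − £418,400 = £378,737.60.
After interest of £40,000.00, pre-tax earnings = £338,737.60.
Degree of combined leverage = contribution ÷ (EBIT − I) = £797,137.60 ÷ £338,737.60 = 2.3533.
EPS therefore changes by 2.3533 × (-22.5%) = -52.9%.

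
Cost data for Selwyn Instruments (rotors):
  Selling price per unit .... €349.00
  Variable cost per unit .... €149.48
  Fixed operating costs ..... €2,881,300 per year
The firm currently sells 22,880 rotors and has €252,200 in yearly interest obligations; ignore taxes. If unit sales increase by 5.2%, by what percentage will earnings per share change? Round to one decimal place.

+16.6%

At 22,880 units, contribution = 22,880 × €199.52 = €4,565,017.60.
Subtracting fixed costs: EBIT = €4,565,017.60 − €2,881,300 = €1,683,717.60.
Interest = €252,200.00, so EBIT − I = €1,431,517.60.
Degree of combined leverage = contribution ÷ (EBIT − I) = €4,565,017.60 ÷ €1,431,517.60 = 3.1889.
%ΔEPS = DCL × %ΔSales = 3.1889 × +5.2% = +16.6%.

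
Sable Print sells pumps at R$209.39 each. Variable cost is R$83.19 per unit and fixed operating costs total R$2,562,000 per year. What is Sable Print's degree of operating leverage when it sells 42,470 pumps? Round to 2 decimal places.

1.92

Total contribution margin = 42,470 × R$126.20 = R$5,359,714.00.
Subtracting fixed costs: EBIT = R$5,359,714.00 − R$2,562,000 = R$2,797,714.00.
DOL = contribution ÷ EBIT = R$5,359,714.00 ÷ R$2,797,714.00 = 1.9157.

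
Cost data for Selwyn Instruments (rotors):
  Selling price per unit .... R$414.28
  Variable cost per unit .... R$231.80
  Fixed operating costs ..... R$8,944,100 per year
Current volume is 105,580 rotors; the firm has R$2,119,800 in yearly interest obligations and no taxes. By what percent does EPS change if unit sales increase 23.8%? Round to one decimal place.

Total contribution margin = 105,580 × R$182.48 = R$19,266,238.40.
Operating income = contribution − fixed costs = R$19,266,238.40 − R$8,944,100 = R$10,322,138.40.
After interest of R$2,119,800.00, pre-tax earnings = R$8,202,338.40.
DCL = total CM / (EBIT − I) = R$19,266,238.40 / R$8,202,338.40 = 2.3489.
EPS therefore changes by 2.3489 × (+23.8%) = +55.9%.

+55.9%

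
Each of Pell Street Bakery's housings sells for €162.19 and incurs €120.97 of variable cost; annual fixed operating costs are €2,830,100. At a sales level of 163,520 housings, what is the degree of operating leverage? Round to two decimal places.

At 163,520 units, contribution = 163,520 × €41.22 = €6,740,294.40.
Operating income = contribution − fixed costs = €6,740,294.40 − €2,830,100 = €3,910,194.40.
DOL = contribution ÷ EBIT = €6,740,294.40 ÷ €3,910,194.40 = 1.7238.

1.72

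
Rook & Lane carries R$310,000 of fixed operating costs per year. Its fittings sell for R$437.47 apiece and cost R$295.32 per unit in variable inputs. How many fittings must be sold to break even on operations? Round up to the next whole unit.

2,181 fittings

Each unit contributes R$437.47 − R$295.32 = R$142.15.
Break-even Q = R$310,000 / R$142.15 = 2,180.79 → 2,181 fittings.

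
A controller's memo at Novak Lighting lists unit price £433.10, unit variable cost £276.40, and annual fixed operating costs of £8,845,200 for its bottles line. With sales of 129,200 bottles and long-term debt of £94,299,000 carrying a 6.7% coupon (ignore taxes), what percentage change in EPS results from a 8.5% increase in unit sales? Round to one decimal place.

+33.9%

At 129,200 units, contribution = 129,200 × £156.70 = £20,245,640.00.
EBIT = £20,245,640.00 − £8,845,200 = £11,400,440.00.
After interest of £6,318,033.00, pre-tax earnings = £5,082,407.00.
DCL = total CM / (EBIT − I) = £20,245,640.00 / £5,082,407.00 = 3.9835.
EPS therefore changes by 3.9835 × (+8.5%) = +33.9%.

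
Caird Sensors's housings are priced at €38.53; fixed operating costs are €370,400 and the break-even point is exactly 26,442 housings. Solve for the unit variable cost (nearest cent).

At break-even, FC = Q × (P − VC), so P − VC = €370,400 ÷ 26,442 = €14.0080.
Variable cost per unit = €38.53 − €14.0080 = €24.52.

€24.52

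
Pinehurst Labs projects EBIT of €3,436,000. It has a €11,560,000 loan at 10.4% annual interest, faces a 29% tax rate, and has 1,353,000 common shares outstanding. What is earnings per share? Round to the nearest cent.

€1.17

Pre-tax income = €3,436,000 − €1,202,240.00 = €2,233,760.00.
Net income = €2,233,760.00 × (1 − 0.29) = €1,585,969.60.
EPS = €1,585,969.60 ÷ 1,353,000 = €1.17.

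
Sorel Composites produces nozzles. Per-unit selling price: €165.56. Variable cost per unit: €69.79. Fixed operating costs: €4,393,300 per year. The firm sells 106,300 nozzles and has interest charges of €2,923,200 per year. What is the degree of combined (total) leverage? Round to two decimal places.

Contribution at this volume is 106,300 × €95.77 = €10,180,351.00.
EBIT = €10,180,351.00 − €4,393,300 = €5,787,051.00. Interest = €2,923,200.00, so EBIT − I = €2,863,851.00.
Degree of total leverage = total CM / (EBIT − interest) = €10,180,351.00 / €2,863,851.00 = 3.5548.

3.55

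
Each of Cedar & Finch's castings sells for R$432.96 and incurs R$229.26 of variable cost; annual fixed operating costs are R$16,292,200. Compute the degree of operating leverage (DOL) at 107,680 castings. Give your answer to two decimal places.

3.89

Contribution at this volume is 107,680 × R$203.70 = R$21,934,416.00.
Operating income = contribution − fixed costs = R$21,934,416.00 − R$16,292,200 = R$5,642,216.00.
DOL = contribution ÷ EBIT = R$21,934,416.00 ÷ R$5,642,216.00 = 3.8876.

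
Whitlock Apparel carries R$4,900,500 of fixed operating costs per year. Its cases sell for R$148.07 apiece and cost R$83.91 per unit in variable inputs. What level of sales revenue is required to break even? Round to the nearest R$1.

CM per unit = R$148.07 − R$83.91 = R$64.16; CM ratio = R$64.16 / R$148.07 = 0.4333.
Break-even sales = FC ÷ CM ratio = R$4,900,500 × R$148.07 / R$64.16 = R$11,309,492.

R$11,309,492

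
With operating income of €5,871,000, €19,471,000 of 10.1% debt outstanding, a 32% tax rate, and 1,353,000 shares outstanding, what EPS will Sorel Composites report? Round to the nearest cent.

Pre-tax income = €5,871,000 − €1,966,571.00 = €3,904,429.00.
After tax at 32%: net income = €3,904,429.00 × 0.68 = €2,655,011.72.
EPS = €2,655,011.72 ÷ 1,353,000 = €1.96.

€1.96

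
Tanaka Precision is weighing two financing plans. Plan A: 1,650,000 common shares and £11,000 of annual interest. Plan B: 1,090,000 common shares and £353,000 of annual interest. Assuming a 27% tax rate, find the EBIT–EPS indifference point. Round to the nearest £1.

£1,018,679

Set EPS_A = EPS_B: (EBIT − £11,000)(1 − 0.27) ÷ 1,650,000 = (EBIT − £353,000)(1 − 0.27) ÷ 1,090,000.
The (1 − t) factor cancels: (EBIT − 11,000) × 1,090,000 = (EBIT − 353,000) × 1,650,000.
Solving, EBIT = (353,000·1,650,000 − 11,000·1,090,000) / (1,650,000 − 1,090,000) = 570,460,000,000 / 560,000 = 1,018,678.57.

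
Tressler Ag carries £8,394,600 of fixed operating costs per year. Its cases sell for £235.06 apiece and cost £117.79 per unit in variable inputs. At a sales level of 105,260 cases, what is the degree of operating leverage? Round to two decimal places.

3.13

Total contribution margin = 105,260 × £117.27 = £12,343,840.20.
Operating income = contribution − fixed costs = £12,343,840.20 − £8,394,600 = £3,949,240.20.
DOL = contribution ÷ EBIT = £12,343,840.20 ÷ £3,949,240.20 = 3.1256.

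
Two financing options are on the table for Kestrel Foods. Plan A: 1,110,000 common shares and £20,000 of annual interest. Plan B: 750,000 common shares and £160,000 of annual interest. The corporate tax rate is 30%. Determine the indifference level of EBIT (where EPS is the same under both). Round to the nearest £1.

Set EPS_A = EPS_B: (EBIT − £20,000)(1 − 0.30) ÷ 1,110,000 = (EBIT − £160,000)(1 − 0.30) ÷ 750,000.
Cancelling (1 − t) and cross-multiplying: 750,000·(EBIT − 20,000) = 1,110,000·(EBIT − 160,000).
EBIT × (1,110,000 − 750,000) = 160,000 × 1,110,000 − 20,000 × 750,000 = 162,600,000,000, so EBIT = 162,600,000,000 ÷ 360,000 = 451,666.67.

£451,667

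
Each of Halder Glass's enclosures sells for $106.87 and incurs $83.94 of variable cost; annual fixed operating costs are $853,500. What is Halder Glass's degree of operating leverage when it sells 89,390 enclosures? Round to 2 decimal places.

1.71

Total contribution margin = 89,390 × $22.93 = $2,049,712.70.
Subtracting fixed costs: EBIT = $2,049,712.70 − $853,500 = $1,196,212.70.
So DOL = total CM / EBIT = $2,049,712.70 / $1,196,212.70 = 1.7135.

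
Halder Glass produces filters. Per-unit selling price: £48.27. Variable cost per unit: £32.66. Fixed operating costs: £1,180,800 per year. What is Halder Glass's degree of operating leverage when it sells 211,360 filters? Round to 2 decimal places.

1.56

Total contribution margin = 211,360 × £15.61 = £3,299,329.60.
Subtracting fixed costs: EBIT = £3,299,329.60 − £1,180,800 = £2,118,529.60.
Degree of operating leverage = £3,299,329.60 / £2,118,529.60 = 1.5574.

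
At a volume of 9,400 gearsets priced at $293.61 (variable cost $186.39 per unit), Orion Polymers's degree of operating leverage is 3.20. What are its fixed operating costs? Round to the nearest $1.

$692,909

At 9,400 units, contribution = 9,400 × $107.22 = $1,007,868.00.
DOL = contribution / EBIT, so EBIT = $1,007,868.00 / 3.20 = $314,958.75.
And FC = contribution − EBIT = $1,007,868.00 − $314,958.75 = $692,909.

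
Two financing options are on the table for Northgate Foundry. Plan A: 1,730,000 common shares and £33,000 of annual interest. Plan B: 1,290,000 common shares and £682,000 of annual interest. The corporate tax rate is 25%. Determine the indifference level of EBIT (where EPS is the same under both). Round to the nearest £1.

£2,584,750

At indifference, (EBIT − 33,000)(1 − t)/1,730,000 = (EBIT − 682,000)(1 − t)/1,290,000.
The (1 − t) factor cancels: (EBIT − 33,000) × 1,290,000 = (EBIT − 682,000) × 1,730,000.
Solving, EBIT = (682,000·1,730,000 − 33,000·1,290,000) / (1,730,000 − 1,290,000) = 1,137,290,000,000 / 440,000 = 2,584,750.00.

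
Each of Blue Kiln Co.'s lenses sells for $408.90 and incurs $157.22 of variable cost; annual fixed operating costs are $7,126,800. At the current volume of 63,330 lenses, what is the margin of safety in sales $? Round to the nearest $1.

Each unit contributes $408.90 − $157.22 = $251.68. Break-even units = $7,126,800 ÷ $251.68 = 28,316.91; break-even revenue = 28,316.91 × $408.90 = $11,578,784.65.
Actual sales revenue = 63,330 × $408.90 = $25,895,637.00.
Margin of safety = $25,895,637.00 − $11,578,784.65 = $14,316,852.

$14,316,852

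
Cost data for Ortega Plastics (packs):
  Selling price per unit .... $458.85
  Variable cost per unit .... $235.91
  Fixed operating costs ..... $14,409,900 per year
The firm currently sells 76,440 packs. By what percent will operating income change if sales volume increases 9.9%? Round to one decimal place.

+64.1%

Total contribution margin = 76,440 × $222.94 = $17,041,533.60.
EBIT = $17,041,533.60 − $14,409,900 = $2,631,633.60.
DOL = contribution ÷ EBIT = $17,041,533.60 ÷ $2,631,633.60 = 6.4756.
So EBIT moves 6.4756 × (+9.9%) = +64.1%.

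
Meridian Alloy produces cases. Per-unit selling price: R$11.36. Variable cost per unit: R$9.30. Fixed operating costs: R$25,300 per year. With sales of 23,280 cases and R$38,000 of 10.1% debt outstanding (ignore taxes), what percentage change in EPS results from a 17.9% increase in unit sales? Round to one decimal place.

Total contribution margin = 23,280 × R$2.06 = R$47,956.80.
EBIT = R$47,956.80 − R$25,300 = R$22,656.80.
Interest = R$3,838.00, so EBIT − I = R$18,818.80.
Degree of combined leverage = contribution ÷ (EBIT − I) = R$47,956.80 ÷ R$18,818.80 = 2.5483.
EPS therefore changes by 2.5483 × (+17.9%) = +45.6%.

+45.6%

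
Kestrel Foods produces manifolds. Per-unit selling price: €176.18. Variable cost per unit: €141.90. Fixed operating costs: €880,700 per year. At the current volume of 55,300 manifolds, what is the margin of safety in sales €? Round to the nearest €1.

€5,216,449

Unit CM = price − variable cost = €176.18 − €141.90 = €34.28. Break-even units = €880,700 ÷ €34.28 = 25,691.37; break-even revenue = 25,691.37 × €176.18 = €4,526,304.73.
Current sales = 55,300 × €176.18 = €9,742,754.00.
Margin of safety = €9,742,754.00 − €4,526,304.73 = €5,216,449.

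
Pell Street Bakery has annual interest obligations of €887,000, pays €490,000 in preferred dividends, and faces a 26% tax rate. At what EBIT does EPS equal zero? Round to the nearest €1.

Preferred dividends are paid after tax, so their pre-tax equivalent is €490,000 ÷ (1 − 0.26) = €662,162.16.
Financial break-even EBIT = interest + D_p ÷ (1 − t) = €887,000 + €662,162.16 = €1,549,162.16.

€1,549,162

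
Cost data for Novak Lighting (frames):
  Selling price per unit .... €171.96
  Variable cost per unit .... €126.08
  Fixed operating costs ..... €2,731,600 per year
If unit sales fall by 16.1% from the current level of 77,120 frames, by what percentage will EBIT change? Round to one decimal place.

-70.6%

Contribution at this volume is 77,120 × €45.88 = €3,538,265.60.
Subtracting fixed costs: EBIT = €3,538,265.60 − €2,731,600 = €806,665.60.
Degree of operating leverage = €3,538,265.60 / €806,665.60 = 4.3863.
So EBIT moves 4.3863 × (-16.1%) = -70.6%.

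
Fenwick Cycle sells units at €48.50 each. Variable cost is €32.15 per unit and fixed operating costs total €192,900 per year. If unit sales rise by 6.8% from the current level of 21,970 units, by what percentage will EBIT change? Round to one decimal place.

+14.7%

Contribution at this volume is 21,970 × €16.35 = €359,209.50.
EBIT = €359,209.50 − €192,900 = €166,309.50.
DOL = contribution ÷ EBIT = €359,209.50 ÷ €166,309.50 = 2.1599.
%ΔEBIT = DOL × %ΔSales = 2.1599 × +6.8% = +14.7%.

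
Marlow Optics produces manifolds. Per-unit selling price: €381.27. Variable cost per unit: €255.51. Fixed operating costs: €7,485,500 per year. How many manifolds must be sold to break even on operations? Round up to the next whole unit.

Contribution margin per unit = €381.27 − €255.51 = €125.76.
Units to break even: €7,485,500 ÷ €125.76 = 59,522.11, rounded up to 59,523.

59,523 manifolds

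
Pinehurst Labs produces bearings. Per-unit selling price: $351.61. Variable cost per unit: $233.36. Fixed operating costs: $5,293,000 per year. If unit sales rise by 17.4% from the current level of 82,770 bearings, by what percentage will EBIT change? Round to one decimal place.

Total contribution margin = 82,770 × $118.25 = $9,787,552.50.
Subtracting fixed costs: EBIT = $9,787,552.50 − $5,293,000 = $4,494,552.50.
So DOL = total CM / EBIT = $9,787,552.50 / $4,494,552.50 = 2.1776.
Operating income changes by 2.1776 × +17.4% = +37.9%.

+37.9%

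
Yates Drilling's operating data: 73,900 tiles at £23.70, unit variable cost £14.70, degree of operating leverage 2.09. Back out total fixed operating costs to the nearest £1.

£346,870

Contribution at this volume is 73,900 × £9.00 = £665,100.00.
Since DOL = CM ÷ EBIT, EBIT = £665,100.00 ÷ 2.09 = £318,229.67.
Fixed costs = CM − EBIT = £665,100.00 − £318,229.67 = £346,870.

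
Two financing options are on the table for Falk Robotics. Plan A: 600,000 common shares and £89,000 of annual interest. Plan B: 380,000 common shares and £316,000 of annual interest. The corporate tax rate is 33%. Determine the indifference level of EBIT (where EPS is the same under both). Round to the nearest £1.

£708,091

At indifference, (EBIT − 89,000)(1 − t)/600,000 = (EBIT − 316,000)(1 − t)/380,000.
Cancelling (1 − t) and cross-multiplying: 380,000·(EBIT − 89,000) = 600,000·(EBIT − 316,000).
EBIT × (600,000 − 380,000) = 316,000 × 600,000 − 89,000 × 380,000 = 155,780,000,000, so EBIT = 155,780,000,000 ÷ 220,000 = 708,090.91.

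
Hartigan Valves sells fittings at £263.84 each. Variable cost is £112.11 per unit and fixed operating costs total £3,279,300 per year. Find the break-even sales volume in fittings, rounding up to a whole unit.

21,613 fittings

Contribution margin per unit = £263.84 − £112.11 = £151.73.
Units to break even: £3,279,300 ÷ £151.73 = 21,612.73, rounded up to 21,613.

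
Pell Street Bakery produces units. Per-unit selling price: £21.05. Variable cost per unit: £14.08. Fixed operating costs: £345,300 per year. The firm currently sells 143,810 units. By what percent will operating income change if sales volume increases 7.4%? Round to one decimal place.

At 143,810 units, contribution = 143,810 × £6.97 = £1,002,355.70.
Operating income = contribution − fixed costs = £1,002,355.70 − £345,300 = £657,055.70.
So DOL = total CM / EBIT = £1,002,355.70 / £657,055.70 = 1.5255.
So EBIT moves 1.5255 × (+7.4%) = +11.3%.

+11.3%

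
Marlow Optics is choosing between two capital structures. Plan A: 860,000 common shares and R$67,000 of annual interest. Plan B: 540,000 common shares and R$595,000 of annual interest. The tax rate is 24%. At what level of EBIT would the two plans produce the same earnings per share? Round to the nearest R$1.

Set EPS_A = EPS_B: (EBIT − R$67,000)(1 − 0.24) ÷ 860,000 = (EBIT − R$595,000)(1 − 0.24) ÷ 540,000.
Cancelling (1 − t) and cross-multiplying: 540,000·(EBIT − 67,000) = 860,000·(EBIT − 595,000).
EBIT × (860,000 − 540,000) = 595,000 × 860,000 − 67,000 × 540,000 = 475,520,000,000, so EBIT = 475,520,000,000 ÷ 320,000 = 1,486,000.00.

R$1,486,000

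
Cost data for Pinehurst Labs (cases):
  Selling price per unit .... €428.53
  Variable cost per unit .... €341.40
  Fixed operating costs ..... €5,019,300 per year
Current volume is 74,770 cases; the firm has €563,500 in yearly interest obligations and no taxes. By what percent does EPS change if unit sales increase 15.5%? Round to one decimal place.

Total contribution margin = 74,770 × €87.13 = €6,514,710.10.
EBIT = €6,514,710.10 − €5,019,300 = €1,495,410.10.
Interest = €563,500.00, so EBIT − I = €931,910.10.
Degree of combined leverage = contribution ÷ (EBIT − I) = €6,514,710.10 ÷ €931,910.10 = 6.9907.
EPS therefore changes by 6.9907 × (+15.5%) = +108.4%.

+108.4%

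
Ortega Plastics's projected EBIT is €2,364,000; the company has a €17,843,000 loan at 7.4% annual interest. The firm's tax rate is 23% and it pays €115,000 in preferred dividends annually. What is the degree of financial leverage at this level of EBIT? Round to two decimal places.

Interest = €1,320,382.00.
Pre-tax preferred-dividend burden = €115,000 ÷ (1 − 0.23) = €149,350.65.
DFL = EBIT ÷ [EBIT − I − D_p/(1−t)] = €2,364,000 ÷ [€2,364,000 − €1,320,382.00 − €149,350.65] = €2,364,000 ÷ €894,267.35 = 2.6435.

2.64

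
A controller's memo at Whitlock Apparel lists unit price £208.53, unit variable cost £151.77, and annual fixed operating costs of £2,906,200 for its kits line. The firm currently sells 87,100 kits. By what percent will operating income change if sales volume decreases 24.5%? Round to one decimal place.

-59.4%

Contribution at this volume is 87,100 × £56.76 = £4,943,796.00.
Operating income = contribution − fixed costs = £4,943,796.00 − £2,906,200 = £2,037,596.00.
DOL = contribution ÷ EBIT = £4,943,796.00 ÷ £2,037,596.00 = 2.4263.
%ΔEBIT = DOL × %ΔSales = 2.4263 × -24.5% = -59.4%.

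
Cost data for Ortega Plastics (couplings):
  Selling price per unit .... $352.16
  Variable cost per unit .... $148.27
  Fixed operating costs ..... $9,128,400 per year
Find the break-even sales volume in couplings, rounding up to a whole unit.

44,772 couplings

Unit CM = price − variable cost = $352.16 − $148.27 = $203.89.
Break-even volume = fixed costs ÷ CM per unit = $9,128,400 ÷ $203.89 = 44,771.20, so 44,772 couplings.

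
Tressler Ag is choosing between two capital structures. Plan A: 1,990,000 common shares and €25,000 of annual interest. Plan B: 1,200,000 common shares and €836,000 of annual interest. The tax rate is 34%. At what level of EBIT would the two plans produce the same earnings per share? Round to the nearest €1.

€2,067,899

Set EPS_A = EPS_B: (EBIT − €25,000)(1 − 0.34) ÷ 1,990,000 = (EBIT − €836,000)(1 − 0.34) ÷ 1,200,000.
Cancelling (1 − t) and cross-multiplying: 1,200,000·(EBIT − 25,000) = 1,990,000·(EBIT − 836,000).
Solving, EBIT = (836,000·1,990,000 − 25,000·1,200,000) / (1,990,000 − 1,200,000) = 1,633,640,000,000 / 790,000 = 2,067,898.73.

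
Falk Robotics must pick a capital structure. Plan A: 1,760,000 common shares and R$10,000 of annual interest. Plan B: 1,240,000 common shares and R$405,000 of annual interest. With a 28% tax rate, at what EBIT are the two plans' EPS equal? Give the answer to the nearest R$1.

R$1,346,923

Set EPS_A = EPS_B: (EBIT − R$10,000)(1 − 0.28) ÷ 1,760,000 = (EBIT − R$405,000)(1 − 0.28) ÷ 1,240,000.
The (1 − t) factor cancels: (EBIT − 10,000) × 1,240,000 = (EBIT − 405,000) × 1,760,000.
Solving, EBIT = (405,000·1,760,000 − 10,000·1,240,000) / (1,760,000 − 1,240,000) = 700,400,000,000 / 520,000 = 1,346,923.08.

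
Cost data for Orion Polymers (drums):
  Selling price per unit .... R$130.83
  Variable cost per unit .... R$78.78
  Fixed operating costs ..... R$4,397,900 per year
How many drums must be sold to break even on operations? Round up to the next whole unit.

Contribution margin per unit = R$130.83 − R$78.78 = R$52.05.
Units to break even: R$4,397,900 ÷ R$52.05 = 84,493.76, rounded up to 84,494.

84,494 drums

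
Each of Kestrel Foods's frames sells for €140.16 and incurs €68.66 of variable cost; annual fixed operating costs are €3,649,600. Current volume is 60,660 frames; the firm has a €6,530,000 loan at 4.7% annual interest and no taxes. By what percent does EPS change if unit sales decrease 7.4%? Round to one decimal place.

-84.3%

At 60,660 units, contribution = 60,660 × €71.50 = €4,337,190.00.
EBIT = €4,337,190.00 − €3,649,600 = €687,590.00.
Interest = €306,910.00, so EBIT − I = €380,680.00.
Degree of combined leverage = contribution ÷ (EBIT − I) = €4,337,190.00 ÷ €380,680.00 = 11.3933.
%ΔEPS = DCL × %ΔSales = 11.3933 × -7.4% = -84.3%.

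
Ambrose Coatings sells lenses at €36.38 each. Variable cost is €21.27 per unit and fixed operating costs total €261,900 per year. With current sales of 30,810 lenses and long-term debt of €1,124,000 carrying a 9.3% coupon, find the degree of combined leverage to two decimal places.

4.70

At 30,810 units, contribution = 30,810 × €15.11 = €465,539.10.
EBIT = €465,539.10 − €261,900 = €203,639.10. Interest = €104,532.00.
DOL = €465,539.10 ÷ €203,639.10 = 2.2861; DFL = €203,639.10 ÷ €99,107.10 = 2.0547.
Combined leverage = 2.2861 × 2.0547 = 4.6972.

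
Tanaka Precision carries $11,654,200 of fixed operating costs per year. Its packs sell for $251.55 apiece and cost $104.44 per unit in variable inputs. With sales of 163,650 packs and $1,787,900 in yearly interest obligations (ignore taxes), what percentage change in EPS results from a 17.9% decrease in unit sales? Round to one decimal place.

Total contribution margin = 163,650 × $147.11 = $24,074,551.50.
Subtracting fixed costs: EBIT = $24,074,551.50 − $11,654,200 = $12,420,351.50.
Interest = $1,787,900.00, so EBIT − I = $10,632,451.50.
Degree of combined leverage = contribution ÷ (EBIT − I) = $24,074,551.50 ÷ $10,632,451.50 = 2.2643.
%ΔEPS = DCL × %ΔSales = 2.2643 × -17.9% = -40.5%.

-40.5%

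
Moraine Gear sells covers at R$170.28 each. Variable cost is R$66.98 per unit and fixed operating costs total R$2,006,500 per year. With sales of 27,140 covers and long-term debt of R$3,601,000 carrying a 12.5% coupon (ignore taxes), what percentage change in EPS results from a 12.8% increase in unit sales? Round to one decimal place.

Contribution at this volume is 27,140 × R$103.30 = R$2,803,562.00.
Subtracting fixed costs: EBIT = R$2,803,562.00 − R$2,006,500 = R$797,062.00.
Interest = R$450,125.00, so EBIT − I = R$346,937.00.
DCL = total CM / (EBIT − I) = R$2,803,562.00 / R$346,937.00 = 8.0809.
EPS therefore changes by 8.0809 × (+12.8%) = +103.4%.

+103.4%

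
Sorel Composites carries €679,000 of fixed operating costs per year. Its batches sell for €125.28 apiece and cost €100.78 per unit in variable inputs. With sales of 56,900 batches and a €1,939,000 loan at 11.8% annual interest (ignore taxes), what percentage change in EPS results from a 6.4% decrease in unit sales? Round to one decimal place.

-18.3%

Total contribution margin = 56,900 × €24.50 = €1,394,050.00.
Subtracting fixed costs: EBIT = €1,394,050.00 − €679,000 = €715,050.00.
Interest = €228,802.00, so EBIT − I = €486,248.00.
DCL = total CM / (EBIT − I) = €1,394,050.00 / €486,248.00 = 2.8670.
EPS therefore changes by 2.8670 × (-6.4%) = -18.3%.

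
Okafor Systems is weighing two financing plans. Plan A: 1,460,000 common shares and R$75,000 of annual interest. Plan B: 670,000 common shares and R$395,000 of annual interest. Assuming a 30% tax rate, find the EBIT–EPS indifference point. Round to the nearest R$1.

R$666,392

Set EPS_A = EPS_B: (EBIT − R$75,000)(1 − 0.30) ÷ 1,460,000 = (EBIT − R$395,000)(1 − 0.30) ÷ 670,000.
Cancelling (1 − t) and cross-multiplying: 670,000·(EBIT − 75,000) = 1,460,000·(EBIT − 395,000).
Solving, EBIT = (395,000·1,460,000 − 75,000·670,000) / (1,460,000 − 670,000) = 526,450,000,000 / 790,000 = 666,392.41.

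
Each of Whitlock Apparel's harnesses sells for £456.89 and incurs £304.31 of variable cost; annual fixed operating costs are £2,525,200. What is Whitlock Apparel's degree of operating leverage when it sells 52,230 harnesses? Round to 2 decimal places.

At 52,230 units, contribution = 52,230 × £152.58 = £7,969,253.40.
EBIT = £7,969,253.40 − £2,525,200 = £5,444,053.40.
DOL = contribution ÷ EBIT = £7,969,253.40 ÷ £5,444,053.40 = 1.4638.

1.46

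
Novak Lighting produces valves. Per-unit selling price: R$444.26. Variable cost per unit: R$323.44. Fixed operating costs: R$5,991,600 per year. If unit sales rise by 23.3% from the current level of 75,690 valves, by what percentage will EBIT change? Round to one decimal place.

Total contribution margin = 75,690 × R$120.82 = R$9,144,865.80.
Subtracting fixed costs: EBIT = R$9,144,865.80 − R$5,991,600 = R$3,153,265.80.
Degree of operating leverage = R$9,144,865.80 / R$3,153,265.80 = 2.9001.
Operating income changes by 2.9001 × +23.3% = +67.6%.

+67.6%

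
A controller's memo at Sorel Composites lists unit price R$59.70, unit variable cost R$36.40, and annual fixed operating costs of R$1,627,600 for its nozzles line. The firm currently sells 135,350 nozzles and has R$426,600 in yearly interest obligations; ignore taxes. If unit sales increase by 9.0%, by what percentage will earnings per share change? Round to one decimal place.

Total contribution margin = 135,350 × R$23.30 = R$3,153,655.00.
Subtracting fixed costs: EBIT = R$3,153,655.00 − R$1,627,600 = R$1,526,055.00.
Interest = R$426,600.00, so EBIT − I = R$1,099,455.00.
Degree of combined leverage = contribution ÷ (EBIT − I) = R$3,153,655.00 ÷ R$1,099,455.00 = 2.8684.
%ΔEPS = DCL × %ΔSales = 2.8684 × +9.0% = +25.8%.

+25.8%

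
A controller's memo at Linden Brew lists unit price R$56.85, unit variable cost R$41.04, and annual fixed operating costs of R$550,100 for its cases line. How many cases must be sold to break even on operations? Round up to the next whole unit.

Contribution margin per unit = R$56.85 − R$41.04 = R$15.81.
Break-even Q = R$550,100 / R$15.81 = 34,794.43 → 34,795 cases.

34,795 cases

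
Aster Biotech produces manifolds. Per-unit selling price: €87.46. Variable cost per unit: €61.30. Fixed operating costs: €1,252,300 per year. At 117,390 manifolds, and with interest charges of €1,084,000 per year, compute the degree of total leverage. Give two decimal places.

4.18

At 117,390 units, contribution = 117,390 × €26.16 = €3,070,922.40.
EBIT = €3,070,922.40 − €1,252,300 = €1,818,622.40. Interest = €1,084,000.00.
DOL = €3,070,922.40 ÷ €1,818,622.40 = 1.6886; DFL = €1,818,622.40 ÷ €734,622.40 = 2.4756.
DCL = DOL × DFL = 1.6886 × 2.4756 = 4.1803.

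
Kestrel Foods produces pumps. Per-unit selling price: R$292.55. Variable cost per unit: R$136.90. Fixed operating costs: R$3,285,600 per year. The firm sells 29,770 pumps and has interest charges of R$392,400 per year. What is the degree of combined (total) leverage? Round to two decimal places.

4.85

At 29,770 units, contribution = 29,770 × R$155.65 = R$4,633,700.50.
Subtracting fixed costs: EBIT = R$4,633,700.50 − R$3,285,600 = R$1,348,100.50. Interest = R$392,400.00, so EBIT − I = R$955,700.50.
DCL = contribution ÷ (EBIT − I) = R$4,633,700.50 ÷ R$955,700.50 = 4.8485.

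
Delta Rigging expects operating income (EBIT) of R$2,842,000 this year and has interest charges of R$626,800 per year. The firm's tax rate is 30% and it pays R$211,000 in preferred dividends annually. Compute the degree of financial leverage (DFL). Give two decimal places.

1.49

Annual interest charges come to R$626,800.00.
Pre-tax preferred-dividend burden = R$211,000 ÷ (1 − 0.30) = R$301,428.57.
DFL = EBIT ÷ [EBIT − I − D_p/(1−t)] = R$2,842,000 ÷ [R$2,842,000 − R$626,800.00 − R$301,428.57] = R$2,842,000 ÷ R$1,913,771.43 = 1.4850.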